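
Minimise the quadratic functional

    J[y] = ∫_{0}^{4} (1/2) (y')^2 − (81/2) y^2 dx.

The Lagrangian is L = (1/2) (y')^2 − (81/2) y^2.
Compute ∂L/∂y = -81y, ∂L/∂y' = y'.
The Euler-Lagrange equation d/dx(∂L/∂y') − ∂L/∂y = 0 reduces to
    y'' + 81 y = 0.
Its general solution is
    y(x) = A sin(9x) + B cos(9x),
with A, B fixed by the endpoint conditions.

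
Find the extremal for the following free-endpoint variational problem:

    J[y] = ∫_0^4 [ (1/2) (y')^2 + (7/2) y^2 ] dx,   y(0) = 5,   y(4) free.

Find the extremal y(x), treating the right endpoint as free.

The Lagrangian L = (1/2) (y')^2 + (7/2) y^2 gives
    ∂L/∂y = 7 y,   ∂L/∂y' = y'.
Euler-Lagrange: y'' − 7 y = 0.
With k = sqrt(7), the general solution is
    y(x) = A cosh(sqrt(7) x) + B sinh(sqrt(7) x).
Fixed left endpoint y(0) = 5 ⇒ A = 5.
The right endpoint x = 4 is free, so the natural (transversality) condition is ∂L/∂y' |_{x=4} = 0, i.e. y'(4) = 0.
Compute y'(x) = A k sinh(k x) + B k cosh(k x), so
    y'(4) = A k sinh(k·4) + B k cosh(k·4) = 0
    ⇒ B = −A tanh(k·4) = − 5 tanh(sqrt(7)·4).
Therefore the extremal is
    y(x) = 5 cosh(sqrt(7) x) − 5 tanh(sqrt(7)·4) sinh(sqrt(7) x).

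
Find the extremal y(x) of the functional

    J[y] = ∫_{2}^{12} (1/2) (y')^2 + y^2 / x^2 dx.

The Lagrangian is L = (1/2) (y')^2 + y^2 / x^2.
Compute ∂L/∂y = 2y/x^2, ∂L/∂y' = y'.
The Euler-Lagrange equation d/dx(∂L/∂y') − ∂L/∂y = 0 reduces to
    y'' − 2/x^2 · y = 0  (x > 0).
Its general solution is
    y(x) = A x^2 + B / x,
with A, B fixed by the endpoint conditions.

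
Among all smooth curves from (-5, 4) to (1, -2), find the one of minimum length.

Arc-length functional: J[y] = ∫ sqrt(1 + (y')^2) dx.
Lagrangian L = sqrt(1 + (y')^2) has no explicit y dependence, so ∂L/∂y = 0 and the Euler-Lagrange equation gives
    d/dx( y' / sqrt(1 + (y')^2) ) = 0  ⇒  y' / sqrt(1 + (y')^2) = const.
Hence y' is constant, so y(x) is affine.
Fitting the endpoints (-5, 4) and (1, -2):
    slope m = ((-2) − 4) / (1 − (-5)) = -1,
    intercept c = 4 − m·(-5) = -1.
Extremal: y(x) = -x - 1.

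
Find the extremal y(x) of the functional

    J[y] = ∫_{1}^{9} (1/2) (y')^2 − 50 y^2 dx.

The Lagrangian is L = (1/2) (y')^2 − 50 y^2.
Compute ∂L/∂y = -100y, ∂L/∂y' = y'.
The Euler-Lagrange equation d/dx(∂L/∂y') − ∂L/∂y = 0 reduces to
    y'' + 100 y = 0.
Its general solution is
    y(x) = A sin(10x) + B cos(10x),
with A, B fixed by the endpoint conditions.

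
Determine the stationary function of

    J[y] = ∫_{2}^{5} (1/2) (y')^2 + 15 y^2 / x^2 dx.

The Lagrangian is L = (1/2) (y')^2 + 15 y^2 / x^2.
Compute ∂L/∂y = 30y/x^2, ∂L/∂y' = y'.
The Euler-Lagrange equation d/dx(∂L/∂y') − ∂L/∂y = 0 reduces to
    y'' − 30/x^2 · y = 0  (x > 0).
Its general solution is
    y(x) = A x^6 + B x^(-5),
with A, B fixed by the endpoint conditions.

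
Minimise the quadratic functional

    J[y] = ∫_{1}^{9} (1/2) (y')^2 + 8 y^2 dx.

The Lagrangian is L = (1/2) (y')^2 + 8 y^2.
Compute ∂L/∂y = 16y, ∂L/∂y' = y'.
The Euler-Lagrange equation d/dx(∂L/∂y') − ∂L/∂y = 0 reduces to
    y'' − 16 y = 0.
Its general solution is
    y(x) = A e^(4x) + B e^(−4x),
with A, B fixed by the endpoint conditions.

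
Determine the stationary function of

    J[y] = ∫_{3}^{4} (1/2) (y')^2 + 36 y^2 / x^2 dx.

The Lagrangian is L = (1/2) (y')^2 + 36 y^2 / x^2.
Compute ∂L/∂y = 72y/x^2, ∂L/∂y' = y'.
The Euler-Lagrange equation d/dx(∂L/∂y') − ∂L/∂y = 0 reduces to
    y'' − 72/x^2 · y = 0  (x > 0).
Its general solution is
    y(x) = A x^9 + B x^(-8),
with A, B fixed by the endpoint conditions.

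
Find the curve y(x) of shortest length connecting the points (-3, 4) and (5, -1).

Arc-length functional: J[y] = ∫ sqrt(1 + (y')^2) dx.
Lagrangian L = sqrt(1 + (y')^2) has no explicit y dependence, so ∂L/∂y = 0 and the Euler-Lagrange equation gives
    d/dx( y' / sqrt(1 + (y')^2) ) = 0  ⇒  y' / sqrt(1 + (y')^2) = const.
Hence y' is constant, so y(x) is affine.
Fitting the endpoints (-3, 4) and (5, -1):
    slope m = ((-1) − 4) / (5 − (-3)) = -5/8,
    intercept c = 4 − m·(-3) = 17/8.
Extremal: y(x) = (-5/8) x + 17/8.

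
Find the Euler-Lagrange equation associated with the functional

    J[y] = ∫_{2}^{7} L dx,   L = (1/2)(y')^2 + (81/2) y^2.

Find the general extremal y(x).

The Lagrangian is L = (1/2)(y')^2 + (81/2) y^2.
∂L/∂y = 81y.
∂L/∂y' = y'.
The Euler-Lagrange equation d/dx(∂L/∂y') − ∂L/∂y = 0 becomes:
    y'' - 81 y = 0
General solution: y(x) = A e^(9x) + B e^(-9x), where A and B are arbitrary constants fixed by the endpoint conditions.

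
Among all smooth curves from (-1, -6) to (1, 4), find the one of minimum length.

Arc-length functional: J[y] = ∫ sqrt(1 + (y')^2) dx.
Lagrangian L = sqrt(1 + (y')^2) has no explicit y dependence, so ∂L/∂y = 0 and the Euler-Lagrange equation gives
    d/dx( y' / sqrt(1 + (y')^2) ) = 0  ⇒  y' / sqrt(1 + (y')^2) = const.
Hence y' is constant, so y(x) is affine.
Fitting the endpoints (-1, -6) and (1, 4):
    slope m = (4 − (-6)) / (1 − (-1)) = 5,
    intercept c = (-6) − m·(-1) = -1.
Extremal: y(x) = 5 x - 1.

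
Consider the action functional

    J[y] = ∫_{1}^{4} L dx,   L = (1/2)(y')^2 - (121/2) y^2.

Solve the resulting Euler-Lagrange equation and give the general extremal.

The Lagrangian is L = (1/2)(y')^2 - (121/2) y^2.
∂L/∂y = -121y.
∂L/∂y' = y'.
The Euler-Lagrange equation d/dx(∂L/∂y') − ∂L/∂y = 0 becomes:
    y'' + 121 y = 0
General solution: y(x) = A sin(11x) + B cos(11x), where A and B are arbitrary constants fixed by the endpoint conditions.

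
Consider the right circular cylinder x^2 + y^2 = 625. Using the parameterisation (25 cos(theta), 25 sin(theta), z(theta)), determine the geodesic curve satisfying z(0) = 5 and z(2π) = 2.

Parameterise the cylinder of radius R = 25 as
    r(θ) = (25 cos θ, 25 sin θ, z(θ)).
The arc-length element is
    ds = sqrt(625 + (dz/dθ)^2) dθ,
so the Lagrangian is L = sqrt(625 + z'^2).
L depends on z' only, not on z or θ, so ∂L/∂z = 0 and
    ∂L/∂z' = z' / sqrt(625 + z'^2).
The Euler-Lagrange equation gives
    d/dθ( z' / sqrt(625 + z'^2) ) = 0,
so z' is constant. Integrating once:
    z(θ) = a θ + b,
a helix on the cylinder (a straight line when the cylinder is unrolled). The constants a, b are determined by the endpoint conditions.
With endpoint conditions z(0) = 5 and z(2π) = 2: from z(0) = b we get b = 5, and a·2π + 5 = 2 gives a = -3/(2π), so
    z(θ) = (-3/(2π)) θ + 5.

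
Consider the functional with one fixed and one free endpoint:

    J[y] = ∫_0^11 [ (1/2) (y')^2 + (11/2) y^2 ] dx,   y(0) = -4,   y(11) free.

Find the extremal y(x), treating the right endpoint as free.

The Lagrangian L = (1/2) (y')^2 + (11/2) y^2 gives
    ∂L/∂y = 11 y,   ∂L/∂y' = y'.
Euler-Lagrange: y'' − 11 y = 0.
With k = sqrt(11), the general solution is
    y(x) = A cosh(sqrt(11) x) + B sinh(sqrt(11) x).
Fixed left endpoint y(0) = -4 ⇒ A = -4.
The right endpoint x = 11 is free, so the natural (transversality) condition is ∂L/∂y' |_{x=11} = 0, i.e. y'(11) = 0.
Compute y'(x) = A k sinh(k x) + B k cosh(k x), so
    y'(11) = A k sinh(k·11) + B k cosh(k·11) = 0
    ⇒ B = −A tanh(k·11) = 4 tanh(sqrt(11)·11).
Therefore the extremal is
    y(x) = −4 cosh(sqrt(11) x) + 4 tanh(sqrt(11)·11) sinh(sqrt(11) x).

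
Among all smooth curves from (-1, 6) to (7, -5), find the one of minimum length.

Arc-length functional: J[y] = ∫ sqrt(1 + (y')^2) dx.
Lagrangian L = sqrt(1 + (y')^2) has no explicit y dependence, so ∂L/∂y = 0 and the Euler-Lagrange equation gives
    d/dx( y' / sqrt(1 + (y')^2) ) = 0  ⇒  y' / sqrt(1 + (y')^2) = const.
Hence y' is constant, so y(x) is affine.
Fitting the endpoints (-1, 6) and (7, -5):
    slope m = ((-5) − 6) / (7 − (-1)) = -11/8,
    intercept c = 6 − m·(-1) = 37/8.
Extremal: y(x) = (-11/8) x + 37/8.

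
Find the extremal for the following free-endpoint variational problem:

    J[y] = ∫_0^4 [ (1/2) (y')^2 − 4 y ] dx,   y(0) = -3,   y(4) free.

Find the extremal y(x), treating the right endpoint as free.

The Lagrangian L = (1/2) (y')^2 − 4 y gives
    ∂L/∂y = −4,   ∂L/∂y' = y'.
Euler-Lagrange: d/dx(y') − (−4) = 0, i.e. y'' + 4 = 0, so
    y(x) = −(4/2) x^2 + C1 x + C2.
Fixed left endpoint y(0) = -3 ⇒ C2 = -3.
The right endpoint x = 4 is free, so the natural (transversality) condition is ∂L/∂y' |_{x=4} = 0, i.e. y'(4) = 0.
Compute y'(x) = −4 x + C1, so y'(4) = −16 + C1 = 0 ⇒ C1 = 16.
Therefore the extremal is
    y(x) = −2 x^2 + 16 x − 3.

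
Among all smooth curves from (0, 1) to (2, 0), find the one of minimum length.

Arc-length functional: J[y] = ∫ sqrt(1 + (y')^2) dx.
Lagrangian L = sqrt(1 + (y')^2) has no explicit y dependence, so ∂L/∂y = 0 and the Euler-Lagrange equation gives
    d/dx( y' / sqrt(1 + (y')^2) ) = 0  ⇒  y' / sqrt(1 + (y')^2) = const.
Hence y' is constant, so y(x) is affine.
Fitting the endpoints (0, 1) and (2, 0):
    slope m = (0 − 1) / (2 − 0) = -1/2,
    intercept c = 1 − m·0 = 1.
Extremal: y(x) = (-1/2) x + 1.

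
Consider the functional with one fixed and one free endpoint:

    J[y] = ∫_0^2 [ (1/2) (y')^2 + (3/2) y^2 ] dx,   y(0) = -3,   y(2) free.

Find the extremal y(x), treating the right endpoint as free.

The Lagrangian L = (1/2) (y')^2 + (3/2) y^2 gives
    ∂L/∂y = 3 y,   ∂L/∂y' = y'.
Euler-Lagrange: y'' − 3 y = 0.
With k = sqrt(3), the general solution is
    y(x) = A cosh(sqrt(3) x) + B sinh(sqrt(3) x).
Fixed left endpoint y(0) = -3 ⇒ A = -3.
The right endpoint x = 2 is free, so the natural (transversality) condition is ∂L/∂y' |_{x=2} = 0, i.e. y'(2) = 0.
Compute y'(x) = A k sinh(k x) + B k cosh(k x), so
    y'(2) = A k sinh(k·2) + B k cosh(k·2) = 0
    ⇒ B = −A tanh(k·2) = 3 tanh(sqrt(3)·2).
Therefore the extremal is
    y(x) = −3 cosh(sqrt(3) x) + 3 tanh(sqrt(3)·2) sinh(sqrt(3) x).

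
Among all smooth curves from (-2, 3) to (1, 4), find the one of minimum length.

Arc-length functional: J[y] = ∫ sqrt(1 + (y')^2) dx.
Lagrangian L = sqrt(1 + (y')^2) has no explicit y dependence, so ∂L/∂y = 0 and the Euler-Lagrange equation gives
    d/dx( y' / sqrt(1 + (y')^2) ) = 0  ⇒  y' / sqrt(1 + (y')^2) = const.
Hence y' is constant, so y(x) is affine.
Fitting the endpoints (-2, 3) and (1, 4):
    slope m = (4 − 3) / (1 − (-2)) = 1/3,
    intercept c = 3 − m·(-2) = 11/3.
Extremal: y(x) = (1/3) x + 11/3.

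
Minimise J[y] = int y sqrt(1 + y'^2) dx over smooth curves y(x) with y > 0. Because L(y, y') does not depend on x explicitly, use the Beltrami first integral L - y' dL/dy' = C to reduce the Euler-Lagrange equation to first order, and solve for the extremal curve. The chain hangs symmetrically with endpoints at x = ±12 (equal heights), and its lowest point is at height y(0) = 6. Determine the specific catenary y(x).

The Lagrangian L(y, y') = y sqrt(1 + y'^2) has no explicit x dependence, so the Beltrami identity applies:
    L − y' ∂L/∂y' = C.
Compute ∂L/∂y' = y · y' / sqrt(1 + y'^2). Then
    L − y' ∂L/∂y'
    = y sqrt(1 + y'^2) − y · y'^2 / sqrt(1 + y'^2)
    = y (1 + y'^2 − y'^2) / sqrt(1 + y'^2)
    = y / sqrt(1 + y'^2) = C.
Squaring gives y^2 = C^2 (1 + y'^2), i.e.
    y'^2 = y^2 / C^2 − 1.
Separating variables,
    dy / sqrt(y^2 − C^2) = dx / C,
and integrating gives arccosh(y / C) = (x − a)/C, so
    y(x) = C cosh((x − a)/C),
the catenary. The constants C and a are fixed by the two endpoint conditions (and, for the hanging-chain problem, the length constraint selects C).
Now fit the given data. The endpoints x = ±12 are symmetric at equal height, so the catenary is even about its minimum: a = 0 and y(x) = C cosh(x/C). The lowest point is y(0) = C cosh(0) = C, and we are told y(0) = 6, so C = 6. Therefore
    y(x) = 6 cosh(x/6),
and at the endpoints
    y(±12) = 6 cosh(12/6).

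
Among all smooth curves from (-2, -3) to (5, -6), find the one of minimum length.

Arc-length functional: J[y] = ∫ sqrt(1 + (y')^2) dx.
Lagrangian L = sqrt(1 + (y')^2) has no explicit y dependence, so ∂L/∂y = 0 and the Euler-Lagrange equation gives
    d/dx( y' / sqrt(1 + (y')^2) ) = 0  ⇒  y' / sqrt(1 + (y')^2) = const.
Hence y' is constant, so y(x) is affine.
Fitting the endpoints (-2, -3) and (5, -6):
    slope m = ((-6) − (-3)) / (5 − (-2)) = -3/7,
    intercept c = (-3) − m·(-2) = -27/7.
Extremal: y(x) = (-3/7) x - 27/7.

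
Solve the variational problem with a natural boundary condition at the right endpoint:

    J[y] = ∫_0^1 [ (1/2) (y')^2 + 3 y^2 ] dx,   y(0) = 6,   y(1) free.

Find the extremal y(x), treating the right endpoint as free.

The Lagrangian L = (1/2) (y')^2 + 3 y^2 gives
    ∂L/∂y = 6 y,   ∂L/∂y' = y'.
Euler-Lagrange: y'' − 6 y = 0.
With k = sqrt(6), the general solution is
    y(x) = A cosh(sqrt(6) x) + B sinh(sqrt(6) x).
Fixed left endpoint y(0) = 6 ⇒ A = 6.
The right endpoint x = 1 is free, so the natural (transversality) condition is ∂L/∂y' |_{x=1} = 0, i.e. y'(1) = 0.
Compute y'(x) = A k sinh(k x) + B k cosh(k x), so
    y'(1) = A k sinh(k·1) + B k cosh(k·1) = 0
    ⇒ B = −A tanh(k·1) = − 6 tanh(sqrt(6)·1).
Therefore the extremal is
    y(x) = 6 cosh(sqrt(6) x) − 6 tanh(sqrt(6)·1) sinh(sqrt(6) x).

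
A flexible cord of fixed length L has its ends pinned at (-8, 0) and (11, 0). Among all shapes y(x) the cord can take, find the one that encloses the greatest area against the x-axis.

Set up the augmented Lagrangian using a multiplier λ for the length constraint:
    F(y, y') = y − λ sqrt(1 + y'^2).
F has no explicit x dependence, so the Beltrami identity yields a first integral
    F − y' ∂F/∂y' = C.
Compute ∂F/∂y' = −λ y' / sqrt(1 + y'^2). Then
    y − λ sqrt(1 + y'^2) + λ y'^2 / sqrt(1 + y'^2) = C
    ⇒  y − λ / sqrt(1 + y'^2) = C.
Solving for y' and integrating gives
    (x − a)^2 + (y − b)^2 = λ^2,
a circular arc of radius λ. The constants a, b are determined by the endpoint conditions y(-8) = y(11) = 0, and λ is fixed implicitly by the length constraint
    ∫_{-8}^{11} sqrt(1 + y'^2) dx = L.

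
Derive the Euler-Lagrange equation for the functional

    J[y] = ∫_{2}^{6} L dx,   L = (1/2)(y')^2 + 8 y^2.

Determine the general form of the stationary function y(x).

The Lagrangian is L = (1/2)(y')^2 + 8 y^2.
∂L/∂y = 16y.
∂L/∂y' = y'.
The Euler-Lagrange equation d/dx(∂L/∂y') − ∂L/∂y = 0 becomes:
    y'' - 16 y = 0
General solution: y(x) = A e^(4x) + B e^(-4x), where A and B are arbitrary constants fixed by the endpoint conditions.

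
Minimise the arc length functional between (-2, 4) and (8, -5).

Arc-length functional: J[y] = ∫ sqrt(1 + (y')^2) dx.
Lagrangian L = sqrt(1 + (y')^2) has no explicit y dependence, so ∂L/∂y = 0 and the Euler-Lagrange equation gives
    d/dx( y' / sqrt(1 + (y')^2) ) = 0  ⇒  y' / sqrt(1 + (y')^2) = const.
Hence y' is constant, so y(x) is affine.
Fitting the endpoints (-2, 4) and (8, -5):
    slope m = ((-5) − 4) / (8 − (-2)) = -9/10,
    intercept c = 4 − m·(-2) = 11/5.
Extremal: y(x) = (-9/10) x + 11/5.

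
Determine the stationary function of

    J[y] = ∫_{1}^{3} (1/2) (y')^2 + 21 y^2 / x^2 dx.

The Lagrangian is L = (1/2) (y')^2 + 21 y^2 / x^2.
Compute ∂L/∂y = 42y/x^2, ∂L/∂y' = y'.
The Euler-Lagrange equation d/dx(∂L/∂y') − ∂L/∂y = 0 reduces to
    y'' − 42/x^2 · y = 0  (x > 0).
Its general solution is
    y(x) = A x^7 + B x^(-6),
with A, B fixed by the endpoint conditions.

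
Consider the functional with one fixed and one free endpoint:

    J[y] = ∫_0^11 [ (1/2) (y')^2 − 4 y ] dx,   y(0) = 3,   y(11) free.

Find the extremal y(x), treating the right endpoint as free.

The Lagrangian L = (1/2) (y')^2 − 4 y gives
    ∂L/∂y = −4,   ∂L/∂y' = y'.
Euler-Lagrange: d/dx(y') − (−4) = 0, i.e. y'' + 4 = 0, so
    y(x) = −(4/2) x^2 + C1 x + C2.
Fixed left endpoint y(0) = 3 ⇒ C2 = 3.
The right endpoint x = 11 is free, so the natural (transversality) condition is ∂L/∂y' |_{x=11} = 0, i.e. y'(11) = 0.
Compute y'(x) = −4 x + C1, so y'(11) = −44 + C1 = 0 ⇒ C1 = 44.
Therefore the extremal is
    y(x) = −2 x^2 + 44 x + 3.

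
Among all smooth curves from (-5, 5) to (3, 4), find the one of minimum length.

Arc-length functional: J[y] = ∫ sqrt(1 + (y')^2) dx.
Lagrangian L = sqrt(1 + (y')^2) has no explicit y dependence, so ∂L/∂y = 0 and the Euler-Lagrange equation gives
    d/dx( y' / sqrt(1 + (y')^2) ) = 0  ⇒  y' / sqrt(1 + (y')^2) = const.
Hence y' is constant, so y(x) is affine.
Fitting the endpoints (-5, 5) and (3, 4):
    slope m = (4 − 5) / (3 − (-5)) = -1/8,
    intercept c = 5 − m·(-5) = 35/8.
Extremal: y(x) = (-1/8) x + 35/8.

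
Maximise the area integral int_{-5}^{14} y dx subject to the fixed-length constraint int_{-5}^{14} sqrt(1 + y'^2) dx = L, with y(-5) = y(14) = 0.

Set up the augmented Lagrangian using a multiplier λ for the length constraint:
    F(y, y') = y − λ sqrt(1 + y'^2).
F has no explicit x dependence, so the Beltrami identity yields a first integral
    F − y' ∂F/∂y' = C.
Compute ∂F/∂y' = −λ y' / sqrt(1 + y'^2). Then
    y − λ sqrt(1 + y'^2) + λ y'^2 / sqrt(1 + y'^2) = C
    ⇒  y − λ / sqrt(1 + y'^2) = C.
Solving for y' and integrating gives
    (x − a)^2 + (y − b)^2 = λ^2,
a circular arc of radius λ. The constants a, b are determined by the endpoint conditions y(-5) = y(14) = 0, and λ is fixed implicitly by the length constraint
    ∫_{-5}^{14} sqrt(1 + y'^2) dx = L.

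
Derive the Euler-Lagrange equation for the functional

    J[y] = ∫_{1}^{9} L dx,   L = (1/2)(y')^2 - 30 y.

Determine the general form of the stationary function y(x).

The Lagrangian is L = (1/2)(y')^2 - 30 y.
∂L/∂y = -30.
∂L/∂y' = y'.
The Euler-Lagrange equation d/dx(∂L/∂y') − ∂L/∂y = 0 becomes:
    y'' + 30 = 0
General solution: y(x) = -15 x^2 + A x + B, where A and B are arbitrary constants fixed by the endpoint conditions.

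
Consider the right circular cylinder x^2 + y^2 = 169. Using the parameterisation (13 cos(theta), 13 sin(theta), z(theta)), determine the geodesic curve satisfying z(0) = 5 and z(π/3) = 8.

Parameterise the cylinder of radius R = 13 as
    r(θ) = (13 cos θ, 13 sin θ, z(θ)).
The arc-length element is
    ds = sqrt(169 + (dz/dθ)^2) dθ,
so the Lagrangian is L = sqrt(169 + z'^2).
L depends on z' only, not on z or θ, so ∂L/∂z = 0 and
    ∂L/∂z' = z' / sqrt(169 + z'^2).
The Euler-Lagrange equation gives
    d/dθ( z' / sqrt(169 + z'^2) ) = 0,
so z' is constant. Integrating once:
    z(θ) = a θ + b,
a helix on the cylinder (a straight line when the cylinder is unrolled). The constants a, b are determined by the endpoint conditions.
With endpoint conditions z(0) = 5 and z(π/3) = 8: from z(0) = b we get b = 5, and a·π/3 + 5 = 8 gives a = 9/π, so
    z(θ) = (9/π) θ + 5.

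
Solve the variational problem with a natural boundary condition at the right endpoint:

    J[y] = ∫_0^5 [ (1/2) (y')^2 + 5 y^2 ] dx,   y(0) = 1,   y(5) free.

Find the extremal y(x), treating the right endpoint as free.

The Lagrangian L = (1/2) (y')^2 + 5 y^2 gives
    ∂L/∂y = 10 y,   ∂L/∂y' = y'.
Euler-Lagrange: y'' − 10 y = 0.
With k = sqrt(10), the general solution is
    y(x) = A cosh(sqrt(10) x) + B sinh(sqrt(10) x).
Fixed left endpoint y(0) = 1 ⇒ A = 1.
The right endpoint x = 5 is free, so the natural (transversality) condition is ∂L/∂y' |_{x=5} = 0, i.e. y'(5) = 0.
Compute y'(x) = A k sinh(k x) + B k cosh(k x), so
    y'(5) = A k sinh(k·5) + B k cosh(k·5) = 0
    ⇒ B = −A tanh(k·5) = − tanh(sqrt(10)·5).
Therefore the extremal is
    y(x) = cosh(sqrt(10) x) − tanh(sqrt(10)·5) sinh(sqrt(10) x).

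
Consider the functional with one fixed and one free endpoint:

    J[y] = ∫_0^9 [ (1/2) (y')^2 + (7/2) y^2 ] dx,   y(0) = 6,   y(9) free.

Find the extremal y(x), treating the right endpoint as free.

The Lagrangian L = (1/2) (y')^2 + (7/2) y^2 gives
    ∂L/∂y = 7 y,   ∂L/∂y' = y'.
Euler-Lagrange: y'' − 7 y = 0.
With k = sqrt(7), the general solution is
    y(x) = A cosh(sqrt(7) x) + B sinh(sqrt(7) x).
Fixed left endpoint y(0) = 6 ⇒ A = 6.
The right endpoint x = 9 is free, so the natural (transversality) condition is ∂L/∂y' |_{x=9} = 0, i.e. y'(9) = 0.
Compute y'(x) = A k sinh(k x) + B k cosh(k x), so
    y'(9) = A k sinh(k·9) + B k cosh(k·9) = 0
    ⇒ B = −A tanh(k·9) = − 6 tanh(sqrt(7)·9).
Therefore the extremal is
    y(x) = 6 cosh(sqrt(7) x) − 6 tanh(sqrt(7)·9) sinh(sqrt(7) x).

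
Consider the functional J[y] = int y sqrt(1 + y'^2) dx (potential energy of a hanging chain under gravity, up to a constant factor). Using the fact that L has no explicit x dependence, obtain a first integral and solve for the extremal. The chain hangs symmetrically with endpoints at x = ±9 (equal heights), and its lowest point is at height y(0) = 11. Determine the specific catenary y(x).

The Lagrangian L(y, y') = y sqrt(1 + y'^2) has no explicit x dependence, so the Beltrami identity applies:
    L − y' ∂L/∂y' = C.
Compute ∂L/∂y' = y · y' / sqrt(1 + y'^2). Then
    L − y' ∂L/∂y'
    = y sqrt(1 + y'^2) − y · y'^2 / sqrt(1 + y'^2)
    = y (1 + y'^2 − y'^2) / sqrt(1 + y'^2)
    = y / sqrt(1 + y'^2) = C.
Squaring gives y^2 = C^2 (1 + y'^2), i.e.
    y'^2 = y^2 / C^2 − 1.
Separating variables,
    dy / sqrt(y^2 − C^2) = dx / C,
and integrating gives arccosh(y / C) = (x − a)/C, so
    y(x) = C cosh((x − a)/C),
the catenary. The constants C and a are fixed by the two endpoint conditions (and, for the hanging-chain problem, the length constraint selects C).
Now fit the given data. The endpoints x = ±9 are symmetric at equal height, so the catenary is even about its minimum: a = 0 and y(x) = C cosh(x/C). The lowest point is y(0) = C cosh(0) = C, and we are told y(0) = 11, so C = 11. Therefore
    y(x) = 11 cosh(x/11),
and at the endpoints
    y(±9) = 11 cosh(9/11).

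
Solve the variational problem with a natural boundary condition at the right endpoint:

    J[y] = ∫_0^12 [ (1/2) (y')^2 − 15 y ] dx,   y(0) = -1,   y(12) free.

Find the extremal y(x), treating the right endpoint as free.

The Lagrangian L = (1/2) (y')^2 − 15 y gives
    ∂L/∂y = −15,   ∂L/∂y' = y'.
Euler-Lagrange: d/dx(y') − (−15) = 0, i.e. y'' + 15 = 0, so
    y(x) = −(15/2) x^2 + C1 x + C2.
Fixed left endpoint y(0) = -1 ⇒ C2 = -1.
The right endpoint x = 12 is free, so the natural (transversality) condition is ∂L/∂y' |_{x=12} = 0, i.e. y'(12) = 0.
Compute y'(x) = −15 x + C1, so y'(12) = −180 + C1 = 0 ⇒ C1 = 180.
Therefore the extremal is
    y(x) = −(15/2) x^2 + 180 x − 1.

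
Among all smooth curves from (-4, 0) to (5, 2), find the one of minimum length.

Arc-length functional: J[y] = ∫ sqrt(1 + (y')^2) dx.
Lagrangian L = sqrt(1 + (y')^2) has no explicit y dependence, so ∂L/∂y = 0 and the Euler-Lagrange equation gives
    d/dx( y' / sqrt(1 + (y')^2) ) = 0  ⇒  y' / sqrt(1 + (y')^2) = const.
Hence y' is constant, so y(x) is affine.
Fitting the endpoints (-4, 0) and (5, 2):
    slope m = (2 − 0) / (5 − (-4)) = 2/9,
    intercept c = 0 − m·(-4) = 8/9.
Extremal: y(x) = (2/9) x + 8/9.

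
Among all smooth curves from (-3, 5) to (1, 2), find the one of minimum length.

Arc-length functional: J[y] = ∫ sqrt(1 + (y')^2) dx.
Lagrangian L = sqrt(1 + (y')^2) has no explicit y dependence, so ∂L/∂y = 0 and the Euler-Lagrange equation gives
    d/dx( y' / sqrt(1 + (y')^2) ) = 0  ⇒  y' / sqrt(1 + (y')^2) = const.
Hence y' is constant, so y(x) is affine.
Fitting the endpoints (-3, 5) and (1, 2):
    slope m = (2 − 5) / (1 − (-3)) = -3/4,
    intercept c = 5 − m·(-3) = 11/4.
Extremal: y(x) = (-3/4) x + 11/4.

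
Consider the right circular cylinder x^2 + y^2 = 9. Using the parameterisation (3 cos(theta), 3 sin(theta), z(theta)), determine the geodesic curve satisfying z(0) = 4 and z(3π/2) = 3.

Parameterise the cylinder of radius R = 3 as
    r(θ) = (3 cos θ, 3 sin θ, z(θ)).
The arc-length element is
    ds = sqrt(9 + (dz/dθ)^2) dθ,
so the Lagrangian is L = sqrt(9 + z'^2).
L depends on z' only, not on z or θ, so ∂L/∂z = 0 and
    ∂L/∂z' = z' / sqrt(9 + z'^2).
The Euler-Lagrange equation gives
    d/dθ( z' / sqrt(9 + z'^2) ) = 0,
so z' is constant. Integrating once:
    z(θ) = a θ + b,
a helix on the cylinder (a straight line when the cylinder is unrolled). The constants a, b are determined by the endpoint conditions.
With endpoint conditions z(0) = 4 and z(3π/2) = 3: from z(0) = b we get b = 4, and a·3π/2 + 4 = 3 gives a = -2/(3π), so
    z(θ) = (-2/(3π)) θ + 4.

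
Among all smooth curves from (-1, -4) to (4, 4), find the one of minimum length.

Arc-length functional: J[y] = ∫ sqrt(1 + (y')^2) dx.
Lagrangian L = sqrt(1 + (y')^2) has no explicit y dependence, so ∂L/∂y = 0 and the Euler-Lagrange equation gives
    d/dx( y' / sqrt(1 + (y')^2) ) = 0  ⇒  y' / sqrt(1 + (y')^2) = const.
Hence y' is constant, so y(x) is affine.
Fitting the endpoints (-1, -4) and (4, 4):
    slope m = (4 − (-4)) / (4 − (-1)) = 8/5,
    intercept c = (-4) − m·(-1) = -12/5.
Extremal: y(x) = (8/5) x - 12/5.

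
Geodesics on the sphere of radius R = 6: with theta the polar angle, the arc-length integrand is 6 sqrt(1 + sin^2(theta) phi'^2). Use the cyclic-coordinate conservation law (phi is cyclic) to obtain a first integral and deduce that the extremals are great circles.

On the sphere of radius R = 6 with spherical coordinates (θ, φ), the induced metric is
    ds^2 = 36(dθ^2 + sin^2(θ) dφ^2).
Parameterise by θ; the arc-length functional is
    J[φ] = ∫ 6 sqrt(1 + sin^2(θ) (dφ/dθ)^2) dθ,
so L = 6 sqrt(1 + sin^2(θ) φ'^2). Compute
    ∂L/∂φ = 0  (L has no explicit φ dependence),
    ∂L/∂φ' = 6 sin^2(θ) φ' / sqrt(1 + sin^2(θ) φ'^2).
Since ∂L/∂φ = 0, the Euler-Lagrange equation
    d/dθ(∂L/∂φ') − ∂L/∂φ = 0
reduces to d/dθ(∂L/∂φ') = 0, i.e. the momentum conjugate to φ is conserved:
    6 sin^2(θ) φ' / sqrt(1 + sin^2(θ) φ'^2) = C.
The overall factor of 6 is constant, so dividing through gives Clairaut's relation sin^2(θ) φ' / sqrt(1 + sin^2(θ) φ'^2) = C' (with C' = C/6). Solving for φ' and integrating gives the great-circle family
    cot(θ) = A cos(φ − φ_0),
i.e. the intersection of the sphere with a plane through the origin. The two constants A and φ_0 (equivalently C and one phase) are fixed by the two endpoint conditions.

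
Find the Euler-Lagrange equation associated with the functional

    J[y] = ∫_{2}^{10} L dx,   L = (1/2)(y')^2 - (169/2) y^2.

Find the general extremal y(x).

The Lagrangian is L = (1/2)(y')^2 - (169/2) y^2.
∂L/∂y = -169y.
∂L/∂y' = y'.
The Euler-Lagrange equation d/dx(∂L/∂y') − ∂L/∂y = 0 becomes:
    y'' + 169 y = 0
General solution: y(x) = A sin(13x) + B cos(13x), where A and B are arbitrary constants fixed by the endpoint conditions.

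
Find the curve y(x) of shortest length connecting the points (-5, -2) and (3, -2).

Arc-length functional: J[y] = ∫ sqrt(1 + (y')^2) dx.
Lagrangian L = sqrt(1 + (y')^2) has no explicit y dependence, so ∂L/∂y = 0 and the Euler-Lagrange equation gives
    d/dx( y' / sqrt(1 + (y')^2) ) = 0  ⇒  y' / sqrt(1 + (y')^2) = const.
Hence y' is constant, so y(x) is affine.
Fitting the endpoints (-5, -2) and (3, -2):
    slope m = ((-2) − (-2)) / (3 − (-5)) = 0,
    intercept c = (-2) − m·(-5) = -2.
Extremal: y(x) = -2.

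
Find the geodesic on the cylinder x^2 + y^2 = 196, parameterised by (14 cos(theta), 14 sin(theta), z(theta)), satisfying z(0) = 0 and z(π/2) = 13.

Parameterise the cylinder of radius R = 14 as
    r(θ) = (14 cos θ, 14 sin θ, z(θ)).
The arc-length element is
    ds = sqrt(196 + (dz/dθ)^2) dθ,
so the Lagrangian is L = sqrt(196 + z'^2).
L depends on z' only, not on z or θ, so ∂L/∂z = 0 and
    ∂L/∂z' = z' / sqrt(196 + z'^2).
The Euler-Lagrange equation gives
    d/dθ( z' / sqrt(196 + z'^2) ) = 0,
so z' is constant. Integrating once:
    z(θ) = a θ + b,
a helix on the cylinder (a straight line when the cylinder is unrolled). The constants a, b are determined by the endpoint conditions.
With endpoint conditions z(0) = 0 and z(π/2) = 13: from z(0) = b we get b = 0, and a·π/2 + 0 = 13 gives a = 26/π, so
    z(θ) = (26/π) θ.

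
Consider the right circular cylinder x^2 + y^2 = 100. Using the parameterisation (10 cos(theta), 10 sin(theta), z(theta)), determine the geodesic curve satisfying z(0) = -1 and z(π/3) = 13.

Parameterise the cylinder of radius R = 10 as
    r(θ) = (10 cos θ, 10 sin θ, z(θ)).
The arc-length element is
    ds = sqrt(100 + (dz/dθ)^2) dθ,
so the Lagrangian is L = sqrt(100 + z'^2).
L depends on z' only, not on z or θ, so ∂L/∂z = 0 and
    ∂L/∂z' = z' / sqrt(100 + z'^2).
The Euler-Lagrange equation gives
    d/dθ( z' / sqrt(100 + z'^2) ) = 0,
so z' is constant. Integrating once:
    z(θ) = a θ + b,
a helix on the cylinder (a straight line when the cylinder is unrolled). The constants a, b are determined by the endpoint conditions.
With endpoint conditions z(0) = -1 and z(π/3) = 13: from z(0) = b we get b = -1, and a·π/3 + -1 = 13 gives a = 42/π, so
    z(θ) = (42/π) θ − 1.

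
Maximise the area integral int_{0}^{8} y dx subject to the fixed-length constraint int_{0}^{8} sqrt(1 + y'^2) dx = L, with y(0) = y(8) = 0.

Set up the augmented Lagrangian using a multiplier λ for the length constraint:
    F(y, y') = y − λ sqrt(1 + y'^2).
F has no explicit x dependence, so the Beltrami identity yields a first integral
    F − y' ∂F/∂y' = C.
Compute ∂F/∂y' = −λ y' / sqrt(1 + y'^2). Then
    y − λ sqrt(1 + y'^2) + λ y'^2 / sqrt(1 + y'^2) = C
    ⇒  y − λ / sqrt(1 + y'^2) = C.
Solving for y' and integrating gives
    (x − a)^2 + (y − b)^2 = λ^2,
a circular arc of radius λ. The constants a, b are determined by the endpoint conditions y(0) = y(8) = 0, and λ is fixed implicitly by the length constraint
    ∫_{0}^{8} sqrt(1 + y'^2) dx = L.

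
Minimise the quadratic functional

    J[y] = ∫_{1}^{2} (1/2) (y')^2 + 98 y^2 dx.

The Lagrangian is L = (1/2) (y')^2 + 98 y^2.
Compute ∂L/∂y = 196y, ∂L/∂y' = y'.
The Euler-Lagrange equation d/dx(∂L/∂y') − ∂L/∂y = 0 reduces to
    y'' − 196 y = 0.
Its general solution is
    y(x) = A e^(14x) + B e^(−14x),
with A, B fixed by the endpoint conditions.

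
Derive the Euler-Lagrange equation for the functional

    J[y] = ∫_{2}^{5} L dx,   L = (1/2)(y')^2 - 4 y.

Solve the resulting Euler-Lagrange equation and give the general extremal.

The Lagrangian is L = (1/2)(y')^2 - 4 y.
∂L/∂y = -4.
∂L/∂y' = y'.
The Euler-Lagrange equation d/dx(∂L/∂y') − ∂L/∂y = 0 becomes:
    y'' + 4 = 0
General solution: y(x) = -2 x^2 + A x + B, where A and B are arbitrary constants fixed by the endpoint conditions.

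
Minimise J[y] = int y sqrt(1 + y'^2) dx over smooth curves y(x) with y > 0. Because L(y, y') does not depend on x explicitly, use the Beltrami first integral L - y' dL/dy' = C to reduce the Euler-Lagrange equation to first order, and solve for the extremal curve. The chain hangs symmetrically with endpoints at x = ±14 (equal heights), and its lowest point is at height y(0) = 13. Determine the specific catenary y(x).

The Lagrangian L(y, y') = y sqrt(1 + y'^2) has no explicit x dependence, so the Beltrami identity applies:
    L − y' ∂L/∂y' = C.
Compute ∂L/∂y' = y · y' / sqrt(1 + y'^2). Then
    L − y' ∂L/∂y'
    = y sqrt(1 + y'^2) − y · y'^2 / sqrt(1 + y'^2)
    = y (1 + y'^2 − y'^2) / sqrt(1 + y'^2)
    = y / sqrt(1 + y'^2) = C.
Squaring gives y^2 = C^2 (1 + y'^2), i.e.
    y'^2 = y^2 / C^2 − 1.
Separating variables,
    dy / sqrt(y^2 − C^2) = dx / C,
and integrating gives arccosh(y / C) = (x − a)/C, so
    y(x) = C cosh((x − a)/C),
the catenary. The constants C and a are fixed by the two endpoint conditions (and, for the hanging-chain problem, the length constraint selects C).
Now fit the given data. The endpoints x = ±14 are symmetric at equal height, so the catenary is even about its minimum: a = 0 and y(x) = C cosh(x/C). The lowest point is y(0) = C cosh(0) = C, and we are told y(0) = 13, so C = 13. Therefore
    y(x) = 13 cosh(x/13),
and at the endpoints
    y(±14) = 13 cosh(14/13).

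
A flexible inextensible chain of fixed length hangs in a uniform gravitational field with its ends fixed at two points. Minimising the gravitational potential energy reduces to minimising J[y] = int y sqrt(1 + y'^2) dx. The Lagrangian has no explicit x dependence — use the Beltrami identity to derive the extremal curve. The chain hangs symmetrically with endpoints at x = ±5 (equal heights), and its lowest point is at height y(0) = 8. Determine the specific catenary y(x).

The Lagrangian L(y, y') = y sqrt(1 + y'^2) has no explicit x dependence, so the Beltrami identity applies:
    L − y' ∂L/∂y' = C.
Compute ∂L/∂y' = y · y' / sqrt(1 + y'^2). Then
    L − y' ∂L/∂y'
    = y sqrt(1 + y'^2) − y · y'^2 / sqrt(1 + y'^2)
    = y (1 + y'^2 − y'^2) / sqrt(1 + y'^2)
    = y / sqrt(1 + y'^2) = C.
Squaring gives y^2 = C^2 (1 + y'^2), i.e.
    y'^2 = y^2 / C^2 − 1.
Separating variables,
    dy / sqrt(y^2 − C^2) = dx / C,
and integrating gives arccosh(y / C) = (x − a)/C, so
    y(x) = C cosh((x − a)/C),
the catenary. The constants C and a are fixed by the two endpoint conditions (and, for the hanging-chain problem, the length constraint selects C).
Now fit the given data. The endpoints x = ±5 are symmetric at equal height, so the catenary is even about its minimum: a = 0 and y(x) = C cosh(x/C). The lowest point is y(0) = C cosh(0) = C, and we are told y(0) = 8, so C = 8. Therefore
    y(x) = 8 cosh(x/8),
and at the endpoints
    y(±5) = 8 cosh(5/8).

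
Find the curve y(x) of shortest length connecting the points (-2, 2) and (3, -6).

Arc-length functional: J[y] = ∫ sqrt(1 + (y')^2) dx.
Lagrangian L = sqrt(1 + (y')^2) has no explicit y dependence, so ∂L/∂y = 0 and the Euler-Lagrange equation gives
    d/dx( y' / sqrt(1 + (y')^2) ) = 0  ⇒  y' / sqrt(1 + (y')^2) = const.
Hence y' is constant, so y(x) is affine.
Fitting the endpoints (-2, 2) and (3, -6):
    slope m = ((-6) − 2) / (3 − (-2)) = -8/5,
    intercept c = 2 − m·(-2) = -6/5.
Extremal: y(x) = (-8/5) x - 6/5.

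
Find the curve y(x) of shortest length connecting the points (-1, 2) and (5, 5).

Arc-length functional: J[y] = ∫ sqrt(1 + (y')^2) dx.
Lagrangian L = sqrt(1 + (y')^2) has no explicit y dependence, so ∂L/∂y = 0 and the Euler-Lagrange equation gives
    d/dx( y' / sqrt(1 + (y')^2) ) = 0  ⇒  y' / sqrt(1 + (y')^2) = const.
Hence y' is constant, so y(x) is affine.
Fitting the endpoints (-1, 2) and (5, 5):
    slope m = (5 − 2) / (5 − (-1)) = 1/2,
    intercept c = 2 − m·(-1) = 5/2.
Extremal: y(x) = (1/2) x + 5/2.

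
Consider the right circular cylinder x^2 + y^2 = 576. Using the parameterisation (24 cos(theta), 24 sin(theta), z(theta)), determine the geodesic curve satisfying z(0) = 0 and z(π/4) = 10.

Parameterise the cylinder of radius R = 24 as
    r(θ) = (24 cos θ, 24 sin θ, z(θ)).
The arc-length element is
    ds = sqrt(576 + (dz/dθ)^2) dθ,
so the Lagrangian is L = sqrt(576 + z'^2).
L depends on z' only, not on z or θ, so ∂L/∂z = 0 and
    ∂L/∂z' = z' / sqrt(576 + z'^2).
The Euler-Lagrange equation gives
    d/dθ( z' / sqrt(576 + z'^2) ) = 0,
so z' is constant. Integrating once:
    z(θ) = a θ + b,
a helix on the cylinder (a straight line when the cylinder is unrolled). The constants a, b are determined by the endpoint conditions.
With endpoint conditions z(0) = 0 and z(π/4) = 10: from z(0) = b we get b = 0, and a·π/4 + 0 = 10 gives a = 40/π, so
    z(θ) = (40/π) θ.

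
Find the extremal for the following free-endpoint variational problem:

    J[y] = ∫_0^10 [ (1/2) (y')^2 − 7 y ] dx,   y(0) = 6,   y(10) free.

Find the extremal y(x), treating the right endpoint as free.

The Lagrangian L = (1/2) (y')^2 − 7 y gives
    ∂L/∂y = −7,   ∂L/∂y' = y'.
Euler-Lagrange: d/dx(y') − (−7) = 0, i.e. y'' + 7 = 0, so
    y(x) = −(7/2) x^2 + C1 x + C2.
Fixed left endpoint y(0) = 6 ⇒ C2 = 6.
The right endpoint x = 10 is free, so the natural (transversality) condition is ∂L/∂y' |_{x=10} = 0, i.e. y'(10) = 0.
Compute y'(x) = −7 x + C1, so y'(10) = −70 + C1 = 0 ⇒ C1 = 70.
Therefore the extremal is
    y(x) = −(7/2) x^2 + 70 x + 6.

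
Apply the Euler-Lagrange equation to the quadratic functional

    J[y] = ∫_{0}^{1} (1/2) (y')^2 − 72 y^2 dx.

The Lagrangian is L = (1/2) (y')^2 − 72 y^2.
Compute ∂L/∂y = -144y, ∂L/∂y' = y'.
The Euler-Lagrange equation d/dx(∂L/∂y') − ∂L/∂y = 0 reduces to
    y'' + 144 y = 0.
Its general solution is
    y(x) = A sin(12x) + B cos(12x),
with A, B fixed by the endpoint conditions.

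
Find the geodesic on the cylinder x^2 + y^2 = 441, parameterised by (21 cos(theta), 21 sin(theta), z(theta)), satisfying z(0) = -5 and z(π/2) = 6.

Parameterise the cylinder of radius R = 21 as
    r(θ) = (21 cos θ, 21 sin θ, z(θ)).
The arc-length element is
    ds = sqrt(441 + (dz/dθ)^2) dθ,
so the Lagrangian is L = sqrt(441 + z'^2).
L depends on z' only, not on z or θ, so ∂L/∂z = 0 and
    ∂L/∂z' = z' / sqrt(441 + z'^2).
The Euler-Lagrange equation gives
    d/dθ( z' / sqrt(441 + z'^2) ) = 0,
so z' is constant. Integrating once:
    z(θ) = a θ + b,
a helix on the cylinder (a straight line when the cylinder is unrolled). The constants a, b are determined by the endpoint conditions.
With endpoint conditions z(0) = -5 and z(π/2) = 6: from z(0) = b we get b = -5, and a·π/2 + -5 = 6 gives a = 22/π, so
    z(θ) = (22/π) θ − 5.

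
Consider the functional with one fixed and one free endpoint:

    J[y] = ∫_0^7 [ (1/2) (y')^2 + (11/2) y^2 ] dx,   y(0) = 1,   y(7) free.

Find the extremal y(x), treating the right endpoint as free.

The Lagrangian L = (1/2) (y')^2 + (11/2) y^2 gives
    ∂L/∂y = 11 y,   ∂L/∂y' = y'.
Euler-Lagrange: y'' − 11 y = 0.
With k = sqrt(11), the general solution is
    y(x) = A cosh(sqrt(11) x) + B sinh(sqrt(11) x).
Fixed left endpoint y(0) = 1 ⇒ A = 1.
The right endpoint x = 7 is free, so the natural (transversality) condition is ∂L/∂y' |_{x=7} = 0, i.e. y'(7) = 0.
Compute y'(x) = A k sinh(k x) + B k cosh(k x), so
    y'(7) = A k sinh(k·7) + B k cosh(k·7) = 0
    ⇒ B = −A tanh(k·7) = − tanh(sqrt(11)·7).
Therefore the extremal is
    y(x) = cosh(sqrt(11) x) − tanh(sqrt(11)·7) sinh(sqrt(11) x).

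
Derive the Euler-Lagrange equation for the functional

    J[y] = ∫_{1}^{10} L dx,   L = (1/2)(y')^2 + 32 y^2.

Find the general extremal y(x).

The Lagrangian is L = (1/2)(y')^2 + 32 y^2.
∂L/∂y = 64y.
∂L/∂y' = y'.
The Euler-Lagrange equation d/dx(∂L/∂y') − ∂L/∂y = 0 becomes:
    y'' - 64 y = 0
General solution: y(x) = A e^(8x) + B e^(-8x), where A and B are arbitrary constants fixed by the endpoint conditions.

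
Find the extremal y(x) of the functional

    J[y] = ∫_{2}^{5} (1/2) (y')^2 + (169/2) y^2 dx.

The Lagrangian is L = (1/2) (y')^2 + (169/2) y^2.
Compute ∂L/∂y = 169y, ∂L/∂y' = y'.
The Euler-Lagrange equation d/dx(∂L/∂y') − ∂L/∂y = 0 reduces to
    y'' − 169 y = 0.
Its general solution is
    y(x) = A e^(13x) + B e^(−13x),
with A, B fixed by the endpoint conditions.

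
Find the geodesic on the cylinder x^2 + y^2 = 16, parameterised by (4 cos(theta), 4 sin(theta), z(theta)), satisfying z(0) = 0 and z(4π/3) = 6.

Parameterise the cylinder of radius R = 4 as
    r(θ) = (4 cos θ, 4 sin θ, z(θ)).
The arc-length element is
    ds = sqrt(16 + (dz/dθ)^2) dθ,
so the Lagrangian is L = sqrt(16 + z'^2).
L depends on z' only, not on z or θ, so ∂L/∂z = 0 and
    ∂L/∂z' = z' / sqrt(16 + z'^2).
The Euler-Lagrange equation gives
    d/dθ( z' / sqrt(16 + z'^2) ) = 0,
so z' is constant. Integrating once:
    z(θ) = a θ + b,
a helix on the cylinder (a straight line when the cylinder is unrolled). The constants a, b are determined by the endpoint conditions.
With endpoint conditions z(0) = 0 and z(4π/3) = 6: from z(0) = b we get b = 0, and a·4π/3 + 0 = 6 gives a = 9/(2π), so
    z(θ) = (9/(2π)) θ.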